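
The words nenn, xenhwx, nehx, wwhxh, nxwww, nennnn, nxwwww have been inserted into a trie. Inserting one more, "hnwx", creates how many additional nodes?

4

Nothing in the trie begins with "h"; the whole of "hnwx" is new.
4 − 0 = 4 new nodes.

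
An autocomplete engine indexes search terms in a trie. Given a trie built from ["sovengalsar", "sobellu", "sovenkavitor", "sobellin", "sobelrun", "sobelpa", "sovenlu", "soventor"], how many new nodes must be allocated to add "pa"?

2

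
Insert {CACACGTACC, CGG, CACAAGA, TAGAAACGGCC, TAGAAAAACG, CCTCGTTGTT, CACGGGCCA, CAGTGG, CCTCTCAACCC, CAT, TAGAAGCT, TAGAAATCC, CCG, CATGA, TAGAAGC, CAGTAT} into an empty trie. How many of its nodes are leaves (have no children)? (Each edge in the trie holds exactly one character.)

14

A leaf is a node with no children — equivalently, the end of a word that is not a proper prefix of any other stored word.
Those words: "CACAAGA", "CACACGTACC", "CACGGGCCA", "CAGTAT", "CAGTGG", "CATGA", "CCG", "CCTCGTTGTT", "CCTCTCAACCC", "CGG", "TAGAAAAACG", "TAGAAACGGCC", "TAGAAATCC", "TAGAAGCT"
Leaf count: 14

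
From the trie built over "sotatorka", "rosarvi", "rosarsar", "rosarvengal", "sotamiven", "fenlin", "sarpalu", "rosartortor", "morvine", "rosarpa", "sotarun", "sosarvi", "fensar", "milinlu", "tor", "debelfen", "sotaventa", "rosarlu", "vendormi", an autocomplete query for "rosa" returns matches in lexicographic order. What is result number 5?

Filter for "rosa…" and sort: "rosarlu", "rosarpa", "rosarsar", "rosartortor", "rosarvengal", "rosarvi"
The 5th is rosarvengal.

rosarvengal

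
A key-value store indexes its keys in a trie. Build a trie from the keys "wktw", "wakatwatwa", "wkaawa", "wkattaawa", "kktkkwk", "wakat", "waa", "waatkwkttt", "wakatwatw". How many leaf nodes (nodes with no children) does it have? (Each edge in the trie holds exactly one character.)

Leaves are exactly the stored words that no other stored word extends.
Those words: "kktkkwk", "waatkwkttt", "wakatwatwa", "wkaawa", "wkattaawa", "wktw"
Leaf count: 6

6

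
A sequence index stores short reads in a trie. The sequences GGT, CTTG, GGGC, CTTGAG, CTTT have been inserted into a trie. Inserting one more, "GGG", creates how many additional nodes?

0

"GGG" is already a full path in the trie; only an end-marker is added.
No new nodes are needed: 0.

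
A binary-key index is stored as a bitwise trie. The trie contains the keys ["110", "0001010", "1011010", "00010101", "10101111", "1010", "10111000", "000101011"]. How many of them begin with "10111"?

1

Filter for entries beginning with "10111":
Words under "10111": 10111000
Count: 1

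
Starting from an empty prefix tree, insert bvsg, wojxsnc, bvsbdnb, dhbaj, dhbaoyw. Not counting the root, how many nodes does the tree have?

Insert word by word; a character creates a node only if that edge doesn't already exist:
  "bvsg" → 4 new (b, v, s, g)
  "wojxsnc" → 7 new (w, o, j, x, s, n, c)
  "bvsbdnb" → prefix "bvs" already present; 4 new (b, d, n, b)
  "dhbaj" → 5 new (d, h, b, a, j)
  "dhbaoyw" → prefix "dhba" already present; 3 new (o, y, w)
Total nodes = 4 + 7 + 4 + 5 + 3 = 23

23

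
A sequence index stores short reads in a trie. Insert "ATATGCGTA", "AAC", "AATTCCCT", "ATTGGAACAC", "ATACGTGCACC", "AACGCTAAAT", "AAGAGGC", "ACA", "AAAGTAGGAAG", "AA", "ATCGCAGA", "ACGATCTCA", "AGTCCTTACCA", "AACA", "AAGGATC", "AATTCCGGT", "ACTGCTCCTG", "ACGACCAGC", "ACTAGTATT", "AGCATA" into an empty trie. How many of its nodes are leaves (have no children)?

A leaf is a node with no children — equivalently, the end of a word that is not a proper prefix of any other stored word.
Those words: "AAAGTAGGAAG", "AACA", "AACGCTAAAT", "AAGAGGC", "AAGGATC", "AATTCCCT", "AATTCCGGT", "ACA", "ACGACCAGC", "ACGATCTCA", "ACTAGTATT", "ACTGCTCCTG", "AGCATA", "AGTCCTTACCA", "ATACGTGCACC", "ATATGCGTA", "ATCGCAGA", "ATTGGAACAC"
Leaf count: 18

18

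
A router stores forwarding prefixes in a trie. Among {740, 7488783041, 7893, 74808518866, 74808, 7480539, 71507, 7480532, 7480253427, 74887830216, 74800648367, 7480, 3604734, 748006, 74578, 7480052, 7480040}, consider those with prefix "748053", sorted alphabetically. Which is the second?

7480539

Words with prefix "748053", in lexicographic order: "7480532", "7480539"
The 2nd is 7480539.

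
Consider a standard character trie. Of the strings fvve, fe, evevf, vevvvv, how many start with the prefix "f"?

2

Filter for entries beginning with "f":
Matches: "fe", "fvve"
Count: 2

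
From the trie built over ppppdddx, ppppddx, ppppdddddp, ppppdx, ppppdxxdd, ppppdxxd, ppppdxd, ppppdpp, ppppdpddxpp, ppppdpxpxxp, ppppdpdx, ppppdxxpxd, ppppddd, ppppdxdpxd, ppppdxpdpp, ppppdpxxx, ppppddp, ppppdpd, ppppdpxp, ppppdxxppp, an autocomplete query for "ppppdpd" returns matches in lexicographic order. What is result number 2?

Words with prefix "ppppdpd", in lexicographic order: "ppppdpd", "ppppdpddxpp", "ppppdpdx"
Position 2: ppppdpddxpp

ppppdpddxpp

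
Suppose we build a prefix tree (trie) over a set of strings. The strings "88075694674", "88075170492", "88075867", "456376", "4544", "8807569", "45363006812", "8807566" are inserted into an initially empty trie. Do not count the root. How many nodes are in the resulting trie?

Count nodes per top-level branch (shared prefixes stored once):
  '4'-branch (45363006812, 4544, 456376): 17 nodes
  '8'-branch (88075170492, 8807566, 8807569, 88075694674, 88075867): 21 nodes
Sum: 38

38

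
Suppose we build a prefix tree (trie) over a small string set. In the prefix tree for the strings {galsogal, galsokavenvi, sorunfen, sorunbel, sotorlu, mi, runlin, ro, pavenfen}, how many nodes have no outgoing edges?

9

A leaf is a node with no children — equivalently, the end of a word that is not a proper prefix of any other stored word.
Those words: "galsogal", "galsokavenvi", "mi", "pavenfen", "ro", "runlin", "sorunbel", "sorunfen", "sotorlu"
Leaf count: 9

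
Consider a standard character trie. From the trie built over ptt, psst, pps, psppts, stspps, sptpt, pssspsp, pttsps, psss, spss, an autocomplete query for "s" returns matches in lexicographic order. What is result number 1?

Words with prefix "s", in lexicographic order: "spss", "sptpt", "stspps"
Position 1: spss

spss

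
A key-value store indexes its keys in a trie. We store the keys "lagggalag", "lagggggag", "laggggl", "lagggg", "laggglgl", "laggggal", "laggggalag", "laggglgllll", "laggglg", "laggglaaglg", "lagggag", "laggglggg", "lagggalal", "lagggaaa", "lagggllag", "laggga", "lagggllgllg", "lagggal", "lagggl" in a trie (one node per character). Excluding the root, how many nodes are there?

42

Insert word by word; a character creates a node only if that edge doesn't already exist:
  "lagggalag" → 9 new (l, a, g, g, g, a, l, a, g)
  "lagggggag" → prefix "laggg" already present; 4 new (g, g, a, g)
  "laggggl" → prefix "lagggg" already present; 1 new (l)
  "lagggg" → prefix "lagggg" already present; 0 new (none)
  "laggglgl" → prefix "laggg" already present; 3 new (l, g, l)
  "laggggal" → prefix "lagggg" already present; 2 new (a, l)
  "laggggalag" → prefix "laggggal" already present; 2 new (a, g)
  "laggglgllll" → prefix "laggglgl" already present; 3 new (l, l, l)
  "laggglg" → prefix "laggglg" already present; 0 new (none)
  "laggglaaglg" → prefix "lagggl" already present; 5 new (a, a, g, l, g)
  "lagggag" → prefix "laggga" already present; 1 new (g)
  "laggglggg" → prefix "laggglg" already present; 2 new (g, g)
  "lagggalal" → prefix "lagggala" already present; 1 new (l)
  "lagggaaa" → prefix "laggga" already present; 2 new (a, a)
  "lagggllag" → prefix "lagggl" already present; 3 new (l, a, g)
  "laggga" → prefix "laggga" already present; 0 new (none)
  "lagggllgllg" → prefix "lagggll" already present; 4 new (g, l, l, g)
  "lagggal" → prefix "lagggal" already present; 0 new (none)
  "lagggl" → prefix "lagggl" already present; 0 new (none)
Total nodes = 9 + 4 + 1 + 0 + 3 + 2 + 2 + 3 + 0 + 5 + 1 + 2 + 1 + 2 + 3 + 0 + 4 + 0 + 0 = 42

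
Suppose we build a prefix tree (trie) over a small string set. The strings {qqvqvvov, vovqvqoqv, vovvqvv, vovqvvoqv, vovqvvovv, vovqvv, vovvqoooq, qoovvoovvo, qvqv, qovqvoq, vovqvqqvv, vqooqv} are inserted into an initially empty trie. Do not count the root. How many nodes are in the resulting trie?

56

For each word, the new-node count is its length minus the longest prefix already in the trie:
  "qqvqvvov" → 8 new (q, q, v, q, v, v, o, v)
  "vovqvqoqv" → 9 new (v, o, v, q, v, q, o, q, v)
  "vovvqvv" → prefix "vov" already present; 4 new (v, q, v, v)
  "vovqvvoqv" → prefix "vovqv" already present; 4 new (v, o, q, v)
  "vovqvvovv" → prefix "vovqvvo" already present; 2 new (v, v)
  "vovqvv" → prefix "vovqvv" already present; 0 new (none)
  "vovvqoooq" → prefix "vovvq" already present; 4 new (o, o, o, q)
  "qoovvoovvo" → prefix "q" already present; 9 new (o, o, v, v, o, o, v, v, o)
  "qvqv" → prefix "q" already present; 3 new (v, q, v)
  "qovqvoq" → prefix "qo" already present; 5 new (v, q, v, o, q)
  "vovqvqqvv" → prefix "vovqvq" already present; 3 new (q, v, v)
  "vqooqv" → prefix "v" already present; 5 new (q, o, o, q, v)
Total nodes = 8 + 9 + 4 + 4 + 2 + 0 + 4 + 9 + 3 + 5 + 3 + 5 = 56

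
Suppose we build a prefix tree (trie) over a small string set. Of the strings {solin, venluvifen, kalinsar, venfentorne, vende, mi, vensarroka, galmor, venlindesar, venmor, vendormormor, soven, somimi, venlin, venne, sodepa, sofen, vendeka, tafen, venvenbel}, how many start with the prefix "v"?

Walk to "v"; the words in its subtree are exactly those with that prefix.
Words under "v": vende, vendeka, vendormormor, venfentorne, venlin, venlindesar, venluvifen, venmor, venne, vensarroka, venvenbel
Count: 11

11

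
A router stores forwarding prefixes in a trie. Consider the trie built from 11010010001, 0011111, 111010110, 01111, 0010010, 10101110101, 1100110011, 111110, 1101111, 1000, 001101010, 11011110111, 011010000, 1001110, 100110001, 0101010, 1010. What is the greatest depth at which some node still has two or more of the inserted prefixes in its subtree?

7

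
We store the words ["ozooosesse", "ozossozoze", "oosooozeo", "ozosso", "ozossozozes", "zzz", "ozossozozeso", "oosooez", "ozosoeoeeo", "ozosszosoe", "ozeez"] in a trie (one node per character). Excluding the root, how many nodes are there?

Count nodes per top-level branch (shared prefixes stored once):
  'o'-branch (oosooez, oosooozeo, ozeez, ozooosesse, ozosoeoeeo, ozosso, ozossozoze, ozossozozes, ozossozozeso, ozosszosoe): 43 nodes
  'z'-branch (zzz): 3 nodes
Sum: 46

46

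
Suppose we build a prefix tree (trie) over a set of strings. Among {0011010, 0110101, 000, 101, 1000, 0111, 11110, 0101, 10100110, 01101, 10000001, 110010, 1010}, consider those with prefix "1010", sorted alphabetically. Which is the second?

Words with prefix "1010", in lexicographic order: "1010", "10100110"
The 2nd is 10100110.

10100110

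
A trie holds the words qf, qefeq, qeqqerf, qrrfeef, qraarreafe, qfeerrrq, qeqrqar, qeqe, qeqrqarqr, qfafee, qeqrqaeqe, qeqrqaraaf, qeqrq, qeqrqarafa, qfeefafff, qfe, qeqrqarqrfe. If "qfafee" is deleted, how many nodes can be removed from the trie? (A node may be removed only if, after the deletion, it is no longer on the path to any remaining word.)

After clearing the end-marker at "qfafee", prune upward until reaching a node still needed by another word.
The suffix "afee" (4 nodes) is used only by "qfafee"; the node for "qf" still has the child "e", so pruning stops there.
Nodes removed: 4

4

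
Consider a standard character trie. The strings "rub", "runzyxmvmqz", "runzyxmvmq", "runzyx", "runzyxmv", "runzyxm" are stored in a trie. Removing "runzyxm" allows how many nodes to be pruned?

After clearing the end-marker at "runzyxm", prune upward until reaching a node still needed by another word.
Every node on "runzyxm" is still needed (e.g. by "runzyxmvmqz"), so nothing is freed.
Nodes removed: 0

0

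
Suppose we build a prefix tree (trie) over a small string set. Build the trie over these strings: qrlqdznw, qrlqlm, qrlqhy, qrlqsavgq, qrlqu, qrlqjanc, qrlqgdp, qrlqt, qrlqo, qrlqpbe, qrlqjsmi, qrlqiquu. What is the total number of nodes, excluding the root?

37

Trace insertions, counting only characters that open a new branch:
  "qrlqdznw" → 8 new (q, r, l, q, d, z, n, w)
  "qrlqlm" → prefix "qrlq" already present; 2 new (l, m)
  "qrlqhy" → prefix "qrlq" already present; 2 new (h, y)
  "qrlqsavgq" → prefix "qrlq" already present; 5 new (s, a, v, g, q)
  "qrlqu" → prefix "qrlq" already present; 1 new (u)
  "qrlqjanc" → prefix "qrlq" already present; 4 new (j, a, n, c)
  "qrlqgdp" → prefix "qrlq" already present; 3 new (g, d, p)
  "qrlqt" → prefix "qrlq" already present; 1 new (t)
  "qrlqo" → prefix "qrlq" already present; 1 new (o)
  "qrlqpbe" → prefix "qrlq" already present; 3 new (p, b, e)
  "qrlqjsmi" → prefix "qrlqj" already present; 3 new (s, m, i)
  "qrlqiquu" → prefix "qrlq" already present; 4 new (i, q, u, u)
Total nodes = 8 + 2 + 2 + 5 + 1 + 4 + 3 + 1 + 1 + 3 + 3 + 4 = 37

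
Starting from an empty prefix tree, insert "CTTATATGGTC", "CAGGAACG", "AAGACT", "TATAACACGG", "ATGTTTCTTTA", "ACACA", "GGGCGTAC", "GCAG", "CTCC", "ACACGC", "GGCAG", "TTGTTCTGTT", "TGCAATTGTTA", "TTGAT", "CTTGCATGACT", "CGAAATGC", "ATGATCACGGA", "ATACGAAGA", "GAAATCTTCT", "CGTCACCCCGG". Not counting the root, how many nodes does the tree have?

Trace insertions, counting only characters that open a new branch:
  "CTTATATGGTC" → 11 new (C, T, T, A, T, A, T, G, G, T, C)
  "CAGGAACG" → prefix "C" already present; 7 new (A, G, G, A, A, C, G)
  "AAGACT" → 6 new (A, A, G, A, C, T)
  "TATAACACGG" → 10 new (T, A, T, A, A, C, A, C, G, G)
  "ATGTTTCTTTA" → prefix "A" already present; 10 new (T, G, T, T, T, C, T, T, T, A)
  "ACACA" → prefix "A" already present; 4 new (C, A, C, A)
  "GGGCGTAC" → 8 new (G, G, G, C, G, T, A, C)
  "GCAG" → prefix "G" already present; 3 new (C, A, G)
  "CTCC" → prefix "CT" already present; 2 new (C, C)
  "ACACGC" → prefix "ACAC" already present; 2 new (G, C)
  "GGCAG" → prefix "GG" already present; 3 new (C, A, G)
  "TTGTTCTGTT" → prefix "T" already present; 9 new (T, G, T, T, C, T, G, T, T)
  "TGCAATTGTTA" → prefix "T" already present; 10 new (G, C, A, A, T, T, G, T, T, A)
  "TTGAT" → prefix "TTG" already present; 2 new (A, T)
  "CTTGCATGACT" → prefix "CTT" already present; 8 new (G, C, A, T, G, A, C, T)
  "CGAAATGC" → prefix "C" already present; 7 new (G, A, A, A, T, G, C)
  "ATGATCACGGA" → prefix "ATG" already present; 8 new (A, T, C, A, C, G, G, A)
  "ATACGAAGA" → prefix "AT" already present; 7 new (A, C, G, A, A, G, A)
  "GAAATCTTCT" → prefix "G" already present; 9 new (A, A, A, T, C, T, T, C, T)
  "CGTCACCCCGG" → prefix "CG" already present; 9 new (T, C, A, C, C, C, C, G, G)
Total nodes = 11 + 7 + 6 + 10 + 10 + 4 + 8 + 3 + 2 + 2 + 3 + 9 + 10 + 2 + 8 + 7 + 8 + 7 + 9 + 9 = 135

135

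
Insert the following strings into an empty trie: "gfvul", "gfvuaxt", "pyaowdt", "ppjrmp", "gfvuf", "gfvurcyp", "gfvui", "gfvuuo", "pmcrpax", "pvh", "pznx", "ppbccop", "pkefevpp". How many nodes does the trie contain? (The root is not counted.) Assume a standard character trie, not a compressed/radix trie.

Count nodes per top-level branch (shared prefixes stored once):
  'g'-branch (gfvuaxt, gfvuf, gfvui, gfvul, gfvurcyp, gfvuuo): 16 nodes
  'p'-branch (pkefevpp, pmcrpax, ppbccop, ppjrmp, pvh, pyaowdt, pznx): 35 nodes
Sum: 51

51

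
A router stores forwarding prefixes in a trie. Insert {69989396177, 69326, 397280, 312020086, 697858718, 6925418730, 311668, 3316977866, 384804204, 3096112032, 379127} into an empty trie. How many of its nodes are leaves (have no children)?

Leaves are exactly the stored words that no other stored word extends.
Those words: "3096112032", "311668", "312020086", "3316977866", "379127", "384804204", "397280", "6925418730", "69326", "697858718", "69989396177"
Leaf count: 11

11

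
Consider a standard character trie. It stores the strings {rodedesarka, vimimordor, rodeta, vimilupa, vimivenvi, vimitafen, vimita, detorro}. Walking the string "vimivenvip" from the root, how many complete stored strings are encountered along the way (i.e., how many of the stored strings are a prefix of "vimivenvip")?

Walk "vimivenvip" from the root; an end-of-word marker is hit whenever a stored word is a prefix of "vimivenvip".
Prefixes of the query that are stored words: "vimivenvi"
Count: 1

1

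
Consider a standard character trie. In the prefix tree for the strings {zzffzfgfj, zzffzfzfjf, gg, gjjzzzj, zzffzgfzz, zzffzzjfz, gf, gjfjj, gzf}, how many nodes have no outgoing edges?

9

Leaves are exactly the stored words that no other stored word extends.
Those words: "gf", "gg", "gjfjj", "gjjzzzj", "gzf", "zzffzfgfj", "zzffzfzfjf", "zzffzgfzz", "zzffzzjfz"
Leaf count: 9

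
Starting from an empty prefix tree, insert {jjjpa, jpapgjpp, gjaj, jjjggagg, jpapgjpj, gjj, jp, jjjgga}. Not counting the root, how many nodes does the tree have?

Trace insertions, counting only characters that open a new branch:
  "jjjpa" → 5 new (j, j, j, p, a)
  "jpapgjpp" → prefix "j" already present; 7 new (p, a, p, g, j, p, p)
  "gjaj" → 4 new (g, j, a, j)
  "jjjggagg" → prefix "jjj" already present; 5 new (g, g, a, g, g)
  "jpapgjpj" → prefix "jpapgjp" already present; 1 new (j)
  "gjj" → prefix "gj" already present; 1 new (j)
  "jp" → prefix "jp" already present; 0 new (none)
  "jjjgga" → prefix "jjjgga" already present; 0 new (none)
Total nodes = 5 + 7 + 4 + 5 + 1 + 1 + 0 + 0 = 23

23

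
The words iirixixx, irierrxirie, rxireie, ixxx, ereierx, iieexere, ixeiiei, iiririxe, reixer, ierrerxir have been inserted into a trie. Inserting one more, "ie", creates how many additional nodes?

Every character of "ie" already lies on an existing path (it is a prefix of some stored word).
No new nodes are needed: 0.

0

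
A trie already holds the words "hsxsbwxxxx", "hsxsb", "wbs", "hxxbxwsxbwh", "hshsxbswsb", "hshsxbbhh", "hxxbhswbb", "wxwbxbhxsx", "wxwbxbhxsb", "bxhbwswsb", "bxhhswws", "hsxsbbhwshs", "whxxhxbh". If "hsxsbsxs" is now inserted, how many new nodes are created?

3

The longest prefix of "hsxsbsxs" already in the trie is "hsxsb" (length 5).
New nodes needed: |"hsxsbsxs"| − 5 = 8 − 5 = 3.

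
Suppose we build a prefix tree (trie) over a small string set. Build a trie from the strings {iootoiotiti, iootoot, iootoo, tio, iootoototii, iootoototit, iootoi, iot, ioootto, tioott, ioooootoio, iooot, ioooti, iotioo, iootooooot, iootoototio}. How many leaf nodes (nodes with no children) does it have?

10

A leaf is a node with no children — equivalently, the end of a word that is not a proper prefix of any other stored word.
Those words: "ioooootoio", "ioooti", "ioootto", "iootoiotiti", "iootooooot", "iootoototii", "iootoototio", "iootoototit", "iotioo", "tioott"
Leaf count: 10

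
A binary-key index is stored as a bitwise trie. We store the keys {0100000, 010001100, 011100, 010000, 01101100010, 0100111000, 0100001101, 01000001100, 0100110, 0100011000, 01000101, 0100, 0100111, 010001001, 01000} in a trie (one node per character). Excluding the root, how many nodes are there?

For each word, the new-node count is its length minus the longest prefix already in the trie:
  "0100000" → 7 new (0, 1, 0, 0, 0, 0, 0)
  "010001100" → prefix "01000" already present; 4 new (1, 1, 0, 0)
  "011100" → prefix "01" already present; 4 new (1, 1, 0, 0)
  "010000" → prefix "010000" already present; 0 new (none)
  "01101100010" → prefix "011" already present; 8 new (0, 1, 1, 0, 0, 0, 1, 0)
  "0100111000" → prefix "0100" already present; 6 new (1, 1, 1, 0, 0, 0)
  "0100001101" → prefix "010000" already present; 4 new (1, 1, 0, 1)
  "01000001100" → prefix "0100000" already present; 4 new (1, 1, 0, 0)
  "0100110" → prefix "010011" already present; 1 new (0)
  "0100011000" → prefix "010001100" already present; 1 new (0)
  "01000101" → prefix "010001" already present; 2 new (0, 1)
  "0100" → prefix "0100" already present; 0 new (none)
  "0100111" → prefix "0100111" already present; 0 new (none)
  "010001001" → prefix "0100010" already present; 2 new (0, 1)
  "01000" → prefix "01000" already present; 0 new (none)
Total nodes = 7 + 4 + 4 + 0 + 8 + 6 + 4 + 4 + 1 + 1 + 2 + 0 + 0 + 2 + 0 = 43

43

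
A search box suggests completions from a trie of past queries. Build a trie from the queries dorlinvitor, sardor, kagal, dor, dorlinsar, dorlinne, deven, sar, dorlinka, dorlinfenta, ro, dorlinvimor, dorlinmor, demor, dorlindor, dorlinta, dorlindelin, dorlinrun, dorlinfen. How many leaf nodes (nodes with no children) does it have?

16

A leaf is a node with no children — equivalently, the end of a word that is not a proper prefix of any other stored word.
Those words: "demor", "deven", "dorlindelin", "dorlindor", "dorlinfenta", "dorlinka", "dorlinmor", "dorlinne", "dorlinrun", "dorlinsar", "dorlinta", "dorlinvimor", "dorlinvitor", "kagal", "ro", "sardor"
Leaf count: 16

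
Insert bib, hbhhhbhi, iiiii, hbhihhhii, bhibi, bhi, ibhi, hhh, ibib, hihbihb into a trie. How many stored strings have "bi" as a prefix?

Walk to "bi"; the words in its subtree are exactly those with that prefix.
Matches: "bib"
Count: 1

1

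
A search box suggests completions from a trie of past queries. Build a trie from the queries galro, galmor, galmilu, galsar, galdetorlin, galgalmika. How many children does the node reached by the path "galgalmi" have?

1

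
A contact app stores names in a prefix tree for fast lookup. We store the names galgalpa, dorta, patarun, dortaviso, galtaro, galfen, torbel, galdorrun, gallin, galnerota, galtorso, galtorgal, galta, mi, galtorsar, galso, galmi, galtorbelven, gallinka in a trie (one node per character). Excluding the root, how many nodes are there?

For each word, the new-node count is its length minus the longest prefix already in the trie:
  "galgalpa" → 8 new (g, a, l, g, a, l, p, a)
  "dorta" → 5 new (d, o, r, t, a)
  "patarun" → 7 new (p, a, t, a, r, u, n)
  "dortaviso" → prefix "dorta" already present; 4 new (v, i, s, o)
  "galtaro" → prefix "gal" already present; 4 new (t, a, r, o)
  "galfen" → prefix "gal" already present; 3 new (f, e, n)
  "torbel" → 6 new (t, o, r, b, e, l)
  "galdorrun" → prefix "gal" already present; 6 new (d, o, r, r, u, n)
  "gallin" → prefix "gal" already present; 3 new (l, i, n)
  "galnerota" → prefix "gal" already present; 6 new (n, e, r, o, t, a)
  "galtorso" → prefix "galt" already present; 4 new (o, r, s, o)
  "galtorgal" → prefix "galtor" already present; 3 new (g, a, l)
  "galta" → prefix "galta" already present; 0 new (none)
  "mi" → 2 new (m, i)
  "galtorsar" → prefix "galtors" already present; 2 new (a, r)
  "galso" → prefix "gal" already present; 2 new (s, o)
  "galmi" → prefix "gal" already present; 2 new (m, i)
  "galtorbelven" → prefix "galtor" already present; 6 new (b, e, l, v, e, n)
  "gallinka" → prefix "gallin" already present; 2 new (k, a)
Total nodes = 8 + 5 + 7 + 4 + 4 + 3 + 6 + 6 + 3 + 6 + 4 + 3 + 0 + 2 + 2 + 2 + 2 + 6 + 2 = 75

75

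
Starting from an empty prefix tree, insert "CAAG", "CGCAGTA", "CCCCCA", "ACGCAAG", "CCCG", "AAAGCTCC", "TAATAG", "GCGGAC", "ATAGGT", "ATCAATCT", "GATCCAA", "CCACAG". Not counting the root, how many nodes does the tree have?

63

Count nodes per top-level branch (shared prefixes stored once):
  'A'-branch (AAAGCTCC, ACGCAAG, ATAGGT, ATCAATCT): 25 nodes
  'C'-branch (CAAG, CCACAG, CCCCCA, CCCG, CGCAGTA): 20 nodes
  'G'-branch (GATCCAA, GCGGAC): 12 nodes
  'T'-branch (TAATAG): 6 nodes
Sum: 63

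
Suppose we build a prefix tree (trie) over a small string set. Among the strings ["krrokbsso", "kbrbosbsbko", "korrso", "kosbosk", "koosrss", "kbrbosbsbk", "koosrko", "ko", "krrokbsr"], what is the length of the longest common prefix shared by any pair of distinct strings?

10

Equivalently: take the maximum, over all pairs, of their longest common prefix length.
e.g. "kbrbosbsbk" and "kbrbosbsbko" share the prefix "kbrbosbsbk" of length 10; no pair shares a longer one.
Longest shared-prefix length: 10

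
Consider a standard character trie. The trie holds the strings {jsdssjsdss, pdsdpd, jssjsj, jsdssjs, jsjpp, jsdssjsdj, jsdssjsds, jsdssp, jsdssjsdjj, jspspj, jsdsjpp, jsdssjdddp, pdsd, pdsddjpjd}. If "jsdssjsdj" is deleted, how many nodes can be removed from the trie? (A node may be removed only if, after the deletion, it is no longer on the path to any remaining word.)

0

Walk "jsdssjsdj" from the leaf back toward the root, removing each node that no remaining word uses.
Every node on "jsdssjsdj" is still needed (e.g. by "jsdssjsdjj"), so nothing is freed.
Nodes removed: 0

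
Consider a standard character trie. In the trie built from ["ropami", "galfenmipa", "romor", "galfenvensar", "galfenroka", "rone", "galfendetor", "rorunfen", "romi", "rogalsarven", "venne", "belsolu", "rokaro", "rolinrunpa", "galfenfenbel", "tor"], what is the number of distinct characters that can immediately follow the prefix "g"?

1

The children of the "g" node are the distinct next characters among strings starting with "g".
Characters that immediately follow "g" among the stored strings: {a}.
That node has 1 child edge.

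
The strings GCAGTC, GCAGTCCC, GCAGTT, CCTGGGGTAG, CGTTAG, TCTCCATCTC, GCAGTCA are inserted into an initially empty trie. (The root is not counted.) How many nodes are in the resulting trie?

35

Count nodes per top-level branch (shared prefixes stored once):
  'C'-branch (CCTGGGGTAG, CGTTAG): 15 nodes
  'G'-branch (GCAGTC, GCAGTCA, GCAGTCCC, GCAGTT): 10 nodes
  'T'-branch (TCTCCATCTC): 10 nodes
Sum: 35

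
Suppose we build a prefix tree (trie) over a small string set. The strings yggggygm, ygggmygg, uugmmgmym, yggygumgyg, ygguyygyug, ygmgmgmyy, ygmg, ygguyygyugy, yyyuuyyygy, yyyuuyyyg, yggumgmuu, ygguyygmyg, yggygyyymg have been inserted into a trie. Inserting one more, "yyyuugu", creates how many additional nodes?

2

"yyyuu" is already a path in the trie; the remaining "gu" must be added.
So 7 − 5 = 2 new nodes.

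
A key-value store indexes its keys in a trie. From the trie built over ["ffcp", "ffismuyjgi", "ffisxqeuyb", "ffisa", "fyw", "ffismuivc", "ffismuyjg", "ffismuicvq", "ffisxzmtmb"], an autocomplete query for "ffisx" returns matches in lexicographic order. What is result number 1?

Filter for "ffisx…" and sort: "ffisxqeuyb", "ffisxzmtmb"
Position 1: ffisxqeuyb

ffisxqeuyb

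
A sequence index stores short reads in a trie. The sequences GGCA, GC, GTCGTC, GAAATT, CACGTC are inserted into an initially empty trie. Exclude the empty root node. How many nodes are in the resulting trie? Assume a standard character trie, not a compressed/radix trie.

21

Trace insertions, counting only characters that open a new branch:
  "GGCA" → 4 new (G, G, C, A)
  "GC" → prefix "G" already present; 1 new (C)
  "GTCGTC" → prefix "G" already present; 5 new (T, C, G, T, C)
  "GAAATT" → prefix "G" already present; 5 new (A, A, A, T, T)
  "CACGTC" → 6 new (C, A, C, G, T, C)
Total nodes = 4 + 1 + 5 + 5 + 6 = 21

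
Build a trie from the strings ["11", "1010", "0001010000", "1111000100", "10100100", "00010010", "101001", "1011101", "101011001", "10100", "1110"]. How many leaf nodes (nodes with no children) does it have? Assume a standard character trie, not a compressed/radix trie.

7

Leaves are exactly the stored words that no other stored word extends.
Those words: "00010010", "0001010000", "10100100", "101011001", "1011101", "1110", "1111000100"
Leaf count: 7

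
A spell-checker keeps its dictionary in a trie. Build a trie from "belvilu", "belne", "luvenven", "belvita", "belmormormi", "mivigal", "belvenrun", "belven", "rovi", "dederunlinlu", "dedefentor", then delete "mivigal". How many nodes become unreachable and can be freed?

Walk "mivigal" from the leaf back toward the root, removing each node that no remaining word uses.
No other word shares any prefix with "mivigal", so all 7 of its nodes go.
Nodes removed: 7

7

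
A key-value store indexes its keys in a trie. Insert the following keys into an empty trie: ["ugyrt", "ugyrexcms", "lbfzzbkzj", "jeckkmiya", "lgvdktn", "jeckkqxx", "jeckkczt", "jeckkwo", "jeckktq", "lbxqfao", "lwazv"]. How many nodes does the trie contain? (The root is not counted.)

53

Insert word by word; a character creates a node only if that edge doesn't already exist:
  "ugyrt" → 5 new (u, g, y, r, t)
  "ugyrexcms" → prefix "ugyr" already present; 5 new (e, x, c, m, s)
  "lbfzzbkzj" → 9 new (l, b, f, z, z, b, k, z, j)
  "jeckkmiya" → 9 new (j, e, c, k, k, m, i, y, a)
  "lgvdktn" → prefix "l" already present; 6 new (g, v, d, k, t, n)
  "jeckkqxx" → prefix "jeckk" already present; 3 new (q, x, x)
  "jeckkczt" → prefix "jeckk" already present; 3 new (c, z, t)
  "jeckkwo" → prefix "jeckk" already present; 2 new (w, o)
  "jeckktq" → prefix "jeckk" already present; 2 new (t, q)
  "lbxqfao" → prefix "lb" already present; 5 new (x, q, f, a, o)
  "lwazv" → prefix "l" already present; 4 new (w, a, z, v)
Total nodes = 5 + 5 + 9 + 9 + 6 + 3 + 3 + 2 + 2 + 5 + 4 = 53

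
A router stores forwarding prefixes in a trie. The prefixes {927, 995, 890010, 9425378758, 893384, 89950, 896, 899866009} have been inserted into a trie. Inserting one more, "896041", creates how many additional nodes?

Walking "896041" from the root, the first 3 characters ("896") follow existing edges; "0" is the first miss.
New nodes needed: |"896041"| − 3 = 6 − 3 = 3.

3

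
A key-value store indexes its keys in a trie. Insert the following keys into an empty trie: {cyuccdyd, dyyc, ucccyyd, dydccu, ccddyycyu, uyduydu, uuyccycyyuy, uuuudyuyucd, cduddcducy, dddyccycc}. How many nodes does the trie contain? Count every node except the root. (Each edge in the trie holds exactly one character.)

73

Insert word by word; a character creates a node only if that edge doesn't already exist:
  "cyuccdyd" → 8 new (c, y, u, c, c, d, y, d)
  "dyyc" → 4 new (d, y, y, c)
  "ucccyyd" → 7 new (u, c, c, c, y, y, d)
  "dydccu" → prefix "dy" already present; 4 new (d, c, c, u)
  "ccddyycyu" → prefix "c" already present; 8 new (c, d, d, y, y, c, y, u)
  "uyduydu" → prefix "u" already present; 6 new (y, d, u, y, d, u)
  "uuyccycyyuy" → prefix "u" already present; 10 new (u, y, c, c, y, c, y, y, u, y)
  "uuuudyuyucd" → prefix "uu" already present; 9 new (u, u, d, y, u, y, u, c, d)
  "cduddcducy" → prefix "c" already present; 9 new (d, u, d, d, c, d, u, c, y)
  "dddyccycc" → prefix "d" already present; 8 new (d, d, y, c, c, y, c, c)
Total nodes = 8 + 4 + 7 + 4 + 8 + 6 + 10 + 9 + 9 + 8 = 73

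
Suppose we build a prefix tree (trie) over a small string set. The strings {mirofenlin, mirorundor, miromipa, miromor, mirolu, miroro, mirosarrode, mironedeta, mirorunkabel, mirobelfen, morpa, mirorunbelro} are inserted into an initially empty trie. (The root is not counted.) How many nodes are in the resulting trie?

Trace insertions, counting only characters that open a new branch:
  "mirofenlin" → 10 new (m, i, r, o, f, e, n, l, i, n)
  "mirorundor" → prefix "miro" already present; 6 new (r, u, n, d, o, r)
  "miromipa" → prefix "miro" already present; 4 new (m, i, p, a)
  "miromor" → prefix "mirom" already present; 2 new (o, r)
  "mirolu" → prefix "miro" already present; 2 new (l, u)
  "miroro" → prefix "miror" already present; 1 new (o)
  "mirosarrode" → prefix "miro" already present; 7 new (s, a, r, r, o, d, e)
  "mironedeta" → prefix "miro" already present; 6 new (n, e, d, e, t, a)
  "mirorunkabel" → prefix "mirorun" already present; 5 new (k, a, b, e, l)
  "mirobelfen" → prefix "miro" already present; 6 new (b, e, l, f, e, n)
  "morpa" → prefix "m" already present; 4 new (o, r, p, a)
  "mirorunbelro" → prefix "mirorun" already present; 5 new (b, e, l, r, o)
Total nodes = 10 + 6 + 4 + 2 + 2 + 1 + 7 + 6 + 5 + 6 + 4 + 5 = 58

58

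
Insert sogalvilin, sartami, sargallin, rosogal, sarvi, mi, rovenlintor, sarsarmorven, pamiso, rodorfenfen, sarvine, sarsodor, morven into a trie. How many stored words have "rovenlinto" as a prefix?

Traverse to the node for "rovenlinto", then collect every word in that subtree.
Matches: "rovenlintor"
Count: 1

1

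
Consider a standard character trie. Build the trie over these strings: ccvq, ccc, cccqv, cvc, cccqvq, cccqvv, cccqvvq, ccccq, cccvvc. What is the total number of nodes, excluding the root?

17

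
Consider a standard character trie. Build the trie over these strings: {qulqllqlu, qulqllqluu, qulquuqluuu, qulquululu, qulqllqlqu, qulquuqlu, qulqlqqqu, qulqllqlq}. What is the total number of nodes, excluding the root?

27

Insert word by word; a character creates a node only if that edge doesn't already exist:
  "qulqllqlu" → 9 new (q, u, l, q, l, l, q, l, u)
  "qulqllqluu" → prefix "qulqllqlu" already present; 1 new (u)
  "qulquuqluuu" → prefix "qulq" already present; 7 new (u, u, q, l, u, u, u)
  "qulquululu" → prefix "qulquu" already present; 4 new (l, u, l, u)
  "qulqllqlqu" → prefix "qulqllql" already present; 2 new (q, u)
  "qulquuqlu" → prefix "qulquuqlu" already present; 0 new (none)
  "qulqlqqqu" → prefix "qulql" already present; 4 new (q, q, q, u)
  "qulqllqlq" → prefix "qulqllqlq" already present; 0 new (none)
Total nodes = 9 + 1 + 7 + 4 + 2 + 0 + 4 + 0 = 27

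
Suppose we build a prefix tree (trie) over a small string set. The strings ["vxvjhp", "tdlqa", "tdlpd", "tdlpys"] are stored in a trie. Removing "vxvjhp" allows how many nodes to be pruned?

6

Walk "vxvjhp" from the leaf back toward the root, removing each node that no remaining word uses.
No other word shares any prefix with "vxvjhp", so all 6 of its nodes go.
Nodes removed: 6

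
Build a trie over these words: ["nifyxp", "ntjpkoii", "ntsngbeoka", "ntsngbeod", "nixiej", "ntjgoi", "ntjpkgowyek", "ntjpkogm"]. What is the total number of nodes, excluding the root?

Count nodes per top-level branch (shared prefixes stored once):
  'n'-branch (nifyxp, nixiej, ntjgoi, ntjpkgowyek, ntjpkogm, ntjpkoii, ntsngbeod, ntsngbeoka): 37 nodes
Sum: 37

37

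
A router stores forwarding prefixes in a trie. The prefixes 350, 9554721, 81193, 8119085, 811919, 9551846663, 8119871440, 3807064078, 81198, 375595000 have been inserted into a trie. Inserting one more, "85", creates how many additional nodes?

1

"8" is already a path in the trie; the remaining "5" must be added.
New nodes needed: |"85"| − 1 = 2 − 1 = 1.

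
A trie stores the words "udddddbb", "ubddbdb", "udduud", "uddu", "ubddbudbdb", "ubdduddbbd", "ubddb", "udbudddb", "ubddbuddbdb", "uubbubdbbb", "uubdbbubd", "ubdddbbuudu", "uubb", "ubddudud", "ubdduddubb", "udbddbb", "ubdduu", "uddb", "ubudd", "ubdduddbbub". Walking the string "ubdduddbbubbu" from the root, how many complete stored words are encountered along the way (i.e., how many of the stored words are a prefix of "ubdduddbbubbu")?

Traverse "ubdduddbbubbu" character by character; count nodes along the way that are marked as word ends.
Prefixes of the query that are stored words: "ubdduddbbub"
Count: 1

1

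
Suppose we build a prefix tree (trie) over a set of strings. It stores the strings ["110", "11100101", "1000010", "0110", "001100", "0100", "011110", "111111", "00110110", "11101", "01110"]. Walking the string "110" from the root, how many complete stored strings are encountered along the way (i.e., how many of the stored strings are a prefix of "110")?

1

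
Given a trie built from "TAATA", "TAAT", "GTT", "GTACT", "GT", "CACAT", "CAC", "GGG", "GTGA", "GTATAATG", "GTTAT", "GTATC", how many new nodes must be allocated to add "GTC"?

The longest prefix of "GTC" already in the trie is "GT" (length 2).
So 3 − 2 = 1 new nodes.

1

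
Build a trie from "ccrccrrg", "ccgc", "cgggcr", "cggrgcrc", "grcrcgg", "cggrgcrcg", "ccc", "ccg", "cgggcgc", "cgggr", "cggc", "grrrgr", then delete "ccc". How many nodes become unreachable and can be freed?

Walk "ccc" from the leaf back toward the root, removing each node that no remaining word uses.
The suffix "c" (1 node) is used only by "ccc"; the node for "cc" still has the child "r", so pruning stops there.
Nodes removed: 1

1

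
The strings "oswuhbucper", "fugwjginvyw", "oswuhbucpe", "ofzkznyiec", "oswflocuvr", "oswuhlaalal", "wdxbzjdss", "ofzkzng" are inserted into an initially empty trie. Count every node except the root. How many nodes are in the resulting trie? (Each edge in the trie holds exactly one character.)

Insert word by word; a character creates a node only if that edge doesn't already exist:
  "oswuhbucper" → 11 new (o, s, w, u, h, b, u, c, p, e, r)
  "fugwjginvyw" → 11 new (f, u, g, w, j, g, i, n, v, y, w)
  "oswuhbucpe" → prefix "oswuhbucpe" already present; 0 new (none)
  "ofzkznyiec" → prefix "o" already present; 9 new (f, z, k, z, n, y, i, e, c)
  "oswflocuvr" → prefix "osw" already present; 7 new (f, l, o, c, u, v, r)
  "oswuhlaalal" → prefix "oswuh" already present; 6 new (l, a, a, l, a, l)
  "wdxbzjdss" → 9 new (w, d, x, b, z, j, d, s, s)
  "ofzkzng" → prefix "ofzkzn" already present; 1 new (g)
Total nodes = 11 + 11 + 0 + 9 + 7 + 6 + 9 + 1 = 54

54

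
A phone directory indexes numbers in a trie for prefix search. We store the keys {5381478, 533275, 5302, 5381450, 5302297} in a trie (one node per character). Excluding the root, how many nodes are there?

Trie structure (* marks end of a word):
(root)
└─ 5
   └─ 3
      ├─ 0
      │  └─ 2 *
      │     └─ 2
      │        └─ 9
      │           └─ 7 *
      ├─ 3
      │  └─ 2
      │     └─ 7
      │        └─ 5 *
      └─ 8
         └─ 1
            └─ 4
               ├─ 5
               │  └─ 0 *
               └─ 7
                  └─ 8 *
Counting every labelled node above: 18.

18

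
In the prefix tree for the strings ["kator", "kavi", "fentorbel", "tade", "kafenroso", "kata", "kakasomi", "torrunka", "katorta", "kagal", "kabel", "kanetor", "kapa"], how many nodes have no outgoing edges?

A leaf is a node with no children — equivalently, the end of a word that is not a proper prefix of any other stored word.
Those words: "fentorbel", "kabel", "kafenroso", "kagal", "kakasomi", "kanetor", "kapa", "kata", "katorta", "kavi", "tade", "torrunka"
Leaf count: 12

12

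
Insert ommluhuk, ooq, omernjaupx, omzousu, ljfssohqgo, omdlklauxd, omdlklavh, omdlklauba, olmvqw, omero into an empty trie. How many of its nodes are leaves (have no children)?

10

Leaves are exactly the stored words that no other stored word extends.
Those words: "ljfssohqgo", "olmvqw", "omdlklauba", "omdlklauxd", "omdlklavh", "omernjaupx", "omero", "ommluhuk", "omzousu", "ooq"
Leaf count: 10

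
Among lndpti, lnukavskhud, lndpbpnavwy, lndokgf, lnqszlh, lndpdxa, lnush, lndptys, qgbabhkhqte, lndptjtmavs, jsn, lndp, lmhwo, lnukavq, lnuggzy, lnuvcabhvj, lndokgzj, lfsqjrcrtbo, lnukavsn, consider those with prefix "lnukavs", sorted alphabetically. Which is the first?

lnukavskhud

Words with prefix "lnukavs", in lexicographic order: "lnukavskhud", "lnukavsn"
Position 1: lnukavskhud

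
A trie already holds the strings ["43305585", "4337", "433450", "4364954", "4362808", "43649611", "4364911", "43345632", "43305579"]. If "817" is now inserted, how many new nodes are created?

"817" shares no prefix with any stored word, so all 3 characters open new nodes.
3 − 0 = 3 new nodes.

3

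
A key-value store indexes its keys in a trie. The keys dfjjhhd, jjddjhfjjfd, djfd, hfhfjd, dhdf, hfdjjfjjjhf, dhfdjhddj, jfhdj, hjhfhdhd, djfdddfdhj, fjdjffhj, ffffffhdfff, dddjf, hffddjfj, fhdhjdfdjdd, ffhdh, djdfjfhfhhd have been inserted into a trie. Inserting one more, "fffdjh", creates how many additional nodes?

Walking "fffdjh" from the root, the first 3 characters ("fff") follow existing edges; "d" is the first miss.
New nodes needed: |"fffdjh"| − 3 = 6 − 3 = 3.

3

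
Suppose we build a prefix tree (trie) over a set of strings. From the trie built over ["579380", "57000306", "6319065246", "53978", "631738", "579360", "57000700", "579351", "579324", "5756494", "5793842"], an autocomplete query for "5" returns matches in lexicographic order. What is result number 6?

579351

Words with prefix "5", in lexicographic order: "53978", "57000306", "57000700", "5756494", "579324", "579351", "579360", "579380", "5793842"
The 6th is 579351.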